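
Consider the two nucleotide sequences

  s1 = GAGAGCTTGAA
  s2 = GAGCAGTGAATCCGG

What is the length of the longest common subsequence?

9

One common subsequence of length 9: G [1,1] → A [2,2] → G [3,3] → A [4,5] → G [5,6] → T [8,7] → G [9,8] → A [10,9] → A [11,10]. The LCS DP gives dp[11][15] = 9, so this is optimal.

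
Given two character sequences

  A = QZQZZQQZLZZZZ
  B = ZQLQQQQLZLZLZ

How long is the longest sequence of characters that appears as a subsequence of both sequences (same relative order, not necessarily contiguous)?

8

Match Q at A[1]=B[4], Q at A[3]=B[5], Q at A[6]=B[6], Q at A[7]=B[7], Z at A[8]=B[9], L at A[9]=B[10], Z at A[10]=B[11], Z at A[13]=B[13] — 8 characters in the same relative order in both. The LCS DP gives dp[13][13] = 8, so this is optimal.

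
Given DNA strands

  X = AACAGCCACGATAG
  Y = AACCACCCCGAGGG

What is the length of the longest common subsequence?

Match A [1,1], A [2,2], C [3,4], A [4,5], C [6,7], C [7,8], C [9,9], G [10,10], A [11,11], G [14,14] — 10 bases in the same relative order in both. The LCS DP gives dp[14][14] = 10, so this is optimal.

10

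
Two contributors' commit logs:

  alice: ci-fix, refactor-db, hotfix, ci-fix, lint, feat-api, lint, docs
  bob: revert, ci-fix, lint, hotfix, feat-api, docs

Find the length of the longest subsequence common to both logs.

Taking ci-fix at alice[1]=bob[2], then hotfix at alice[3]=bob[4], then feat-api at alice[6]=bob[5], then docs at alice[8]=bob[6] gives a common subsequence of length 4. dp[8][6] = 4 confirms this is the maximum.

4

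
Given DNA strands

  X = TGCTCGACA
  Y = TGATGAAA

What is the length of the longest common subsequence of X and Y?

Taking T at X[1]=Y[1], then G at X[2]=Y[2], then T at X[4]=Y[4], then G at X[6]=Y[5], then A at X[7]=Y[7], then A at X[9]=Y[8] gives a common subsequence of length 6. dp[9][8] = 6 confirms this is the maximum.

6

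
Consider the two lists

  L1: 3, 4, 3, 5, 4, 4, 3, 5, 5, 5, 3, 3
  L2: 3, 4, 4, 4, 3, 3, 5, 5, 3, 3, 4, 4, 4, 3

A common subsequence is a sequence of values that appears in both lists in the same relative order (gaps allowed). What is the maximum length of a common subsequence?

One common subsequence of length 9: 3 [1,1] → 4 [2,2] → 4 [5,3] → 4 [6,4] → 3 [7,6] → 5 [8,7] → 5 [9,8] → 3 [11,10] → 3 [12,14]. Since dp[12][14] = 9, nothing longer is possible.

9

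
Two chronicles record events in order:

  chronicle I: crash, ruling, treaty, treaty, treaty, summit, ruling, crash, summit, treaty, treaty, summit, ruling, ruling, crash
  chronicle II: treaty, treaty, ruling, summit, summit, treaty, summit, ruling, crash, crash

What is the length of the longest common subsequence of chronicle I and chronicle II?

8

Pick treaty at chronicle I[3]=chronicle II[1], treaty at chronicle I[4]=chronicle II[2], summit at chronicle I[6]=chronicle II[4], summit at chronicle I[9]=chronicle II[5], treaty at chronicle I[11]=chronicle II[6], summit at chronicle I[12]=chronicle II[7], ruling at chronicle I[13]=chronicle II[8], crash at chronicle I[15]=chronicle II[10]; all 8 events appear in both, in order. dp[15][10] = 8 confirms this is the maximum.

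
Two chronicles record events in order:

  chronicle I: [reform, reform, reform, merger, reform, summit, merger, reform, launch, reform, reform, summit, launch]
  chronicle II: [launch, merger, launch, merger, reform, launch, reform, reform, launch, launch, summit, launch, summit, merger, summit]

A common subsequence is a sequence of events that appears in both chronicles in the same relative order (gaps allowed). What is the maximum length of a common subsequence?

Taking merger at chronicle I[4]=chronicle II[2], merger at chronicle I[7]=chronicle II[4], reform at chronicle I[8]=chronicle II[5], launch at chronicle I[9]=chronicle II[6], reform at chronicle I[10]=chronicle II[7], reform at chronicle I[11]=chronicle II[8], summit at chronicle I[12]=chronicle II[11], launch at chronicle I[13]=chronicle II[12] gives a common subsequence of length 8. Since dp[13][15] = 8, nothing longer is possible.

8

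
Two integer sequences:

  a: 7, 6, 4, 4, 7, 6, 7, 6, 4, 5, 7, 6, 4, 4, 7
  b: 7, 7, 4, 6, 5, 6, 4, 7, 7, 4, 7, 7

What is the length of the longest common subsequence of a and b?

Pick 7 (a #1, b #2) → 6 (a #2, b #6) → 4 (a #4, b #7) → 7 (a #5, b #8) → 7 (a #7, b #9) → 4 (a #9, b #10) → 7 (a #11, b #11) → 7 (a #15, b #12); all 8 values appear in both, in order. Since dp[15][12] = 8, nothing longer is possible.

8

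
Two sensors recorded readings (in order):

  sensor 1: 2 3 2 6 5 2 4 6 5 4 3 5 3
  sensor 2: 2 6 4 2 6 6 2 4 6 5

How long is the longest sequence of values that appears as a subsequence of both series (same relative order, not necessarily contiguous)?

7

Let dp[i][j] be the LCS length of the first i values of sensor 1 and the first j values of sensor 2. dp[i][j] = dp[i-1][j-1]+1 when the i-th and j-th values match, else max(dp[i-1][j], dp[i][j-1]).
    ·  2  6  4  2  6  6  2  4  6  5
 ·  0  0  0  0  0  0  0  0  0  0  0
 2  0  1  1  1  1  1  1  1  1  1  1
 3  0  1  1  1  1  1  1  1  1  1  1
 2  0  1  1  1  2  2  2  2  2  2  2
 6  0  1  2  2  2  3  3  3  3  3  3
 5  0  1  2  2  2  3  3  3  3  3  4
 2  0  1  2  2  3  3  3  4  4  4  4
 4  0  1  2  3  3  3  3  4  5  5  5
 6  0  1  2  3  3  4  4  4  5  6  6
 5  0  1  2  3  3  4  4  4  5  6  7
 4  0  1  2  3  3  4  4  4  5  6  7
 3  0  1  2  3  3  4  4  4  5  6  7
 5  0  1  2  3  3  4  4  4  5  6  7
 3  0  1  2  3  3  4  4  4  5  6  7
dp[13][10] = 7. One LCS (by backtracking along matches): 2, 2, 6, 2, 4, 6, 5.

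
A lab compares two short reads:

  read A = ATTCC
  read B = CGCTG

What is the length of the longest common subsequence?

2

One common subsequence of length 2: C (read A #4, read B #1), then C (read A #5, read B #3), and the DP table's final entry dp[5][5] is also 2, so no common subsequence is longer.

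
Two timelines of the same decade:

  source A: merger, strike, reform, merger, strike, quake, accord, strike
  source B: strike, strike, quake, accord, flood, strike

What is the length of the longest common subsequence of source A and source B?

Taking strike (source A #2, source B #1), strike (source A #5, source B #2), quake (source A #6, source B #3), accord (source A #7, source B #4), strike (source A #8, source B #6) gives a common subsequence of length 5, and the DP table's final entry dp[8][6] is also 5, so no common subsequence is longer.

5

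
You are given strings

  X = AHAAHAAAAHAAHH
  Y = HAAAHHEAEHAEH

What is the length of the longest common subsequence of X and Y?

Pick A (X #1, Y #2); then A (X #3, Y #3); then A (X #4, Y #4); then H (X #5, Y #6); then A (X #6, Y #8); then H (X #10, Y #10); then A (X #11, Y #11); then H (X #14, Y #13); all 8 characters appear in both, in order. dp[14][13] = 8 confirms this is the maximum.

8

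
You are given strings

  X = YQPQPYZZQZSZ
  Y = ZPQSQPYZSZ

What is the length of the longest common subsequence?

7

Pick Q [2,3]; then Q [4,5]; then P [5,6]; then Y [6,7]; then Z [10,8]; then S [11,9]; then Z [12,10]; all 7 characters appear in both, in order. Since dp[12][10] = 7, nothing longer is possible.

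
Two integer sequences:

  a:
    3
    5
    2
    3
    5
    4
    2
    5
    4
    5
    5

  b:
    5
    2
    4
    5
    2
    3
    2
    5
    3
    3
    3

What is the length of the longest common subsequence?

Taking 5 at a[2]=b[4]; then 2 at a[3]=b[5]; then 3 at a[4]=b[6]; then 2 at a[7]=b[7]; then 5 at a[8]=b[8] gives a common subsequence of length 5. The LCS DP gives dp[11][11] = 5, so this is optimal.

5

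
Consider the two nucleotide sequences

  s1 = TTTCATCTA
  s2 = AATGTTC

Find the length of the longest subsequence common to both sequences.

4

Match T [1,3] → T [3,5] → T [6,6] → C [7,7] — 4 bases in the same relative order in both. dp[9][7] = 4 confirms this is the maximum.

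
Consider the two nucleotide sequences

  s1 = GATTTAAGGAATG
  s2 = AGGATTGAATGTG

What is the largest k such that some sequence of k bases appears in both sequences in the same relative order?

9

One common subsequence of length 9: G [1,3], then A [2,4], then T [3,5], then T [4,6], then A [6,8], then A [7,9], then G [9,11], then T [12,12], then G [13,13]. dp[13][13] = 9 confirms this is the maximum.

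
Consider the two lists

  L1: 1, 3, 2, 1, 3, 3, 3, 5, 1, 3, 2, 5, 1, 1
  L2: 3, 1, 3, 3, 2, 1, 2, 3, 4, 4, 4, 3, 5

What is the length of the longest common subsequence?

Taking 1 [1,2] → 3 [2,4] → 2 [3,5] → 1 [4,6] → 3 [5,8] → 3 [10,12] → 5 [12,13] gives a common subsequence of length 7, and the DP table's final entry dp[14][13] is also 7, so no common subsequence is longer.

7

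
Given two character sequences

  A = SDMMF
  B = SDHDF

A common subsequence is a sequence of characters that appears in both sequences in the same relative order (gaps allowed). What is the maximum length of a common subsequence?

3

Let dp[i][j] be the LCS length of the first i characters of A and the first j characters of B. dp[i][j] = dp[i-1][j-1]+1 when the i-th and j-th characters match, else max(dp[i-1][j], dp[i][j-1]).
    ·  S  D  H  D  F
 ·  0  0  0  0  0  0
 S  0  1  1  1  1  1
 D  0  1  2  2  2  2
 M  0  1  2  2  2  2
 M  0  1  2  2  2  2
 F  0  1  2  2  2  3
dp[5][5] = 3. One LCS (by backtracking along matches): SDF.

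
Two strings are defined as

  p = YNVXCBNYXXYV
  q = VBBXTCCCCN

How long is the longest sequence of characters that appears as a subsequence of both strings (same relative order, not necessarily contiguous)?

4

Let dp[i][j] be the LCS length of the first i characters of p and the first j characters of q. dp[i][j] = dp[i-1][j-1]+1 when the i-th and j-th characters match, else max(dp[i-1][j], dp[i][j-1]).
    ·  V  B  B  X  T  C  C  C  C  N
 ·  0  0  0  0  0  0  0  0  0  0  0
 Y  0  0  0  0  0  0  0  0  0  0  0
 N  0  0  0  0  0  0  0  0  0  0  1
 V  0  1  1  1  1  1  1  1  1  1  1
 X  0  1  1  1  2  2  2  2  2  2  2
 C  0  1  1  1  2  2  3  3  3  3  3
 B  0  1  2  2  2  2  3  3  3  3  3
 N  0  1  2  2  2  2  3  3  3  3  4
 Y  0  1  2  2  2  2  3  3  3  3  4
 X  0  1  2  2  3  3  3  3  3  3  4
 X  0  1  2  2  3  3  3  3  3  3  4
 Y  0  1  2  2  3  3  3  3  3  3  4
 V  0  1  2  2  3  3  3  3  3  3  4
dp[12][10] = 4. One LCS (by backtracking along matches): VXCN.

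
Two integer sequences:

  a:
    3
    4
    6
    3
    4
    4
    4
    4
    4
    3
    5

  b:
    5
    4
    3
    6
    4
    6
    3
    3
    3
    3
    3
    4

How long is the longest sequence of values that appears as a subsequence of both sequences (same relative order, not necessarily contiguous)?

One common subsequence of length 5: 3 at a[1]=b[3], 4 at a[2]=b[5], 6 at a[3]=b[6], 3 at a[4]=b[11], 4 at a[9]=b[12]. dp[11][12] = 5 confirms this is the maximum.

5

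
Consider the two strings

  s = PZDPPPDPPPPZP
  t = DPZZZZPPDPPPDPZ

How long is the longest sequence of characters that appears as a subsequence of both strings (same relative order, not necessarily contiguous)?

10

One common subsequence of length 10: P [1,2]; then Z [2,6]; then P [5,7]; then P [6,8]; then D [7,9]; then P [8,10]; then P [9,11]; then P [10,12]; then P [11,14]; then Z [12,15], and the DP table's final entry dp[13][15] is also 10, so no common subsequence is longer.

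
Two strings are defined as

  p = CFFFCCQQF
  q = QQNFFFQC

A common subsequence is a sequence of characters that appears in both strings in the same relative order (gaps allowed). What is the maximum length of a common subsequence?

4

Let dp[i][j] be the LCS length of the first i characters of p and the first j characters of q. dp[i][j] = dp[i-1][j-1]+1 when the i-th and j-th characters match, else max(dp[i-1][j], dp[i][j-1]).
    ·  Q  Q  N  F  F  F  Q  C
 ·  0  0  0  0  0  0  0  0  0
 C  0  0  0  0  0  0  0  0  1
 F  0  0  0  0  1  1  1  1  1
 F  0  0  0  0  1  2  2  2  2
 F  0  0  0  0  1  2  3  3  3
 C  0  0  0  0  1  2  3  3  4
 C  0  0  0  0  1  2  3  3  4
 Q  0  1  1  1  1  2  3  4  4
 Q  0  1  2  2  2  2  3  4  4
 F  0  1  2  2  3  3  3  4  4
dp[9][8] = 4. One LCS (by backtracking along matches): FFFC.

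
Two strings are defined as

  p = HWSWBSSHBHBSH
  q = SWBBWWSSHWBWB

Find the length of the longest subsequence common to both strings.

Pick S (p #3, q #1), then W (p #4, q #2), then B (p #5, q #4), then S (p #6, q #7), then S (p #7, q #8), then H (p #8, q #9), then B (p #9, q #11), then B (p #11, q #13); all 8 characters appear in both, in order. The LCS DP gives dp[13][13] = 8, so this is optimal.

8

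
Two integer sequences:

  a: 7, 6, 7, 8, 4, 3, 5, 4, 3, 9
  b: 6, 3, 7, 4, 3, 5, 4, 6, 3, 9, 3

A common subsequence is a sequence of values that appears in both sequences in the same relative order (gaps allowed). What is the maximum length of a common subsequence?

8

One common subsequence of length 8: 6 at a[2]=b[1], then 7 at a[3]=b[3], then 4 at a[5]=b[4], then 3 at a[6]=b[5], then 5 at a[7]=b[6], then 4 at a[8]=b[7], then 3 at a[9]=b[9], then 9 at a[10]=b[10]. The LCS DP gives dp[10][11] = 8, so this is optimal.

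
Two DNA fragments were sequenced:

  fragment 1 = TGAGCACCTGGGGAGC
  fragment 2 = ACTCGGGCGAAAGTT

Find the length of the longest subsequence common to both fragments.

Pick A at fragment 1[3]=fragment 2[1], then C at fragment 1[5]=fragment 2[2], then C at fragment 1[8]=fragment 2[4], then G at fragment 1[10]=fragment 2[5], then G at fragment 1[11]=fragment 2[6], then G at fragment 1[12]=fragment 2[7], then G at fragment 1[13]=fragment 2[9], then A at fragment 1[14]=fragment 2[12], then G at fragment 1[15]=fragment 2[13]; all 9 bases appear in both, in order, and the DP table's final entry dp[16][15] is also 9, so no common subsequence is longer.

9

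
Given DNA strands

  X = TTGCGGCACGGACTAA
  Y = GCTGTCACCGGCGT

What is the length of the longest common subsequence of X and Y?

One common subsequence of length 10: G (X #3, Y #1); then C (X #4, Y #2); then G (X #5, Y #4); then C (X #7, Y #6); then A (X #8, Y #7); then C (X #9, Y #9); then G (X #10, Y #10); then G (X #11, Y #11); then C (X #13, Y #12); then T (X #14, Y #14). The LCS DP gives dp[16][14] = 10, so this is optimal.

10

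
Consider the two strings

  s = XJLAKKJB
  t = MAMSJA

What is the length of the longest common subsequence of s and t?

2

Let dp[i][j] be the LCS length of the first i characters of s and the first j characters of t. dp[i][j] = dp[i-1][j-1]+1 when the i-th and j-th characters match, else max(dp[i-1][j], dp[i][j-1]).
    ·  M  A  M  S  J  A
 ·  0  0  0  0  0  0  0
 X  0  0  0  0  0  0  0
 J  0  0  0  0  0  1  1
 L  0  0  0  0  0  1  1
 A  0  0  1  1  1  1  2
 K  0  0  1  1  1  1  2
 K  0  0  1  1  1  1  2
 J  0  0  1  1  1  2  2
 B  0  0  1  1  1  2  2
dp[8][6] = 2. One LCS (by backtracking along matches): JA.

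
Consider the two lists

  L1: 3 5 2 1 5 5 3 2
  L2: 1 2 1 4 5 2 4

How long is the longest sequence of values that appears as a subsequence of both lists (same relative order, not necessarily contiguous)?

4

Taking 2 at L1[3]=L2[2] → 1 at L1[4]=L2[3] → 5 at L1[6]=L2[5] → 2 at L1[8]=L2[6] gives a common subsequence of length 4. dp[8][7] = 4 confirms this is the maximum.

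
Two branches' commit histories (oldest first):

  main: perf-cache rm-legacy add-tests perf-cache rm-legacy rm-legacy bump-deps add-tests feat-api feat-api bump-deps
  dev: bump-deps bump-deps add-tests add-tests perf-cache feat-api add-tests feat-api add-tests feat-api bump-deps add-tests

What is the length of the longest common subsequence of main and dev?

6

Match add-tests [3,4] → perf-cache [4,5] → add-tests [8,7] → feat-api [9,8] → feat-api [10,10] → bump-deps [11,11] — 6 commits in the same relative order in both, and the DP table's final entry dp[11][12] is also 6, so no common subsequence is longer.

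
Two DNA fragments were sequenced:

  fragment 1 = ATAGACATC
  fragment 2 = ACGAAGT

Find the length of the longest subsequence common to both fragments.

Match A at fragment 1[1]=fragment 2[1], G at fragment 1[4]=fragment 2[3], A at fragment 1[5]=fragment 2[4], A at fragment 1[7]=fragment 2[5], T at fragment 1[8]=fragment 2[7] — 5 bases in the same relative order in both. The LCS DP gives dp[9][7] = 5, so this is optimal.

5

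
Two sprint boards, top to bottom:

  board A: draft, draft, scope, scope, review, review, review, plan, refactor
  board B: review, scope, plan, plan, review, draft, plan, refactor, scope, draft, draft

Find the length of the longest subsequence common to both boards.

4

Taking scope at board A[3]=board B[2], review at board A[5]=board B[5], plan at board A[8]=board B[7], refactor at board A[9]=board B[8] gives a common subsequence of length 4. dp[9][11] = 4 confirms this is the maximum.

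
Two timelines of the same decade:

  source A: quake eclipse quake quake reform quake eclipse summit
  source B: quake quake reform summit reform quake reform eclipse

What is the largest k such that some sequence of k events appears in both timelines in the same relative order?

Taking quake (source A #1, source B #1) → quake (source A #3, source B #2) → quake (source A #4, source B #6) → reform (source A #5, source B #7) → eclipse (source A #7, source B #8) gives a common subsequence of length 5. dp[8][8] = 5 confirms this is the maximum.

5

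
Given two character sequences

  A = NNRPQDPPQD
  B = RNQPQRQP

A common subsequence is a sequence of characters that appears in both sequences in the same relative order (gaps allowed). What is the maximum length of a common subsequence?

4

Pick N at A[1]=B[2], R at A[3]=B[6], Q at A[5]=B[7], P at A[8]=B[8]; all 4 characters appear in both, in order. dp[10][8] = 4 confirms this is the maximum.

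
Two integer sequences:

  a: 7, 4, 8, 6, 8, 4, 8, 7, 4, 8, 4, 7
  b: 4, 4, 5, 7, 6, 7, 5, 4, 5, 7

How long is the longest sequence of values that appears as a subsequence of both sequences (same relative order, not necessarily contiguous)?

5

Pick 7 at a[1]=b[4], then 6 at a[4]=b[5], then 7 at a[8]=b[6], then 4 at a[9]=b[8], then 7 at a[12]=b[10]; all 5 values appear in both, in order, and the DP table's final entry dp[12][10] is also 5, so no common subsequence is longer.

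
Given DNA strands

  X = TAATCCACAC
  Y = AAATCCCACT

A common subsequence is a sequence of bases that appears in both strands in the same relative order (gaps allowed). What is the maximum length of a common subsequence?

8

One common subsequence of length 8: A (X #2, Y #2); then A (X #3, Y #3); then T (X #4, Y #4); then C (X #5, Y #5); then C (X #6, Y #6); then C (X #8, Y #7); then A (X #9, Y #8); then C (X #10, Y #9). dp[10][10] = 8 confirms this is the maximum.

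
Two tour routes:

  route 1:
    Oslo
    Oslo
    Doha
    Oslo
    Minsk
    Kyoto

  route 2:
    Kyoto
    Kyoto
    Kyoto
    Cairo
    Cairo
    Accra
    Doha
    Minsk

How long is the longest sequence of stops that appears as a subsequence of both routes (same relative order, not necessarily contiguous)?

2

Taking Doha [3,7]; then Minsk [5,8] gives a common subsequence of length 2. Since dp[6][8] = 2, nothing longer is possible.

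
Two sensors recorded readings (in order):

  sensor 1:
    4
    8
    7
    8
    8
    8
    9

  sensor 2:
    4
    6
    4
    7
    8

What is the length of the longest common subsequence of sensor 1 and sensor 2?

3

Taking 4 at sensor 1[1]=sensor 2[3] → 7 at sensor 1[3]=sensor 2[4] → 8 at sensor 1[6]=sensor 2[5] gives a common subsequence of length 3. Since dp[7][5] = 3, nothing longer is possible.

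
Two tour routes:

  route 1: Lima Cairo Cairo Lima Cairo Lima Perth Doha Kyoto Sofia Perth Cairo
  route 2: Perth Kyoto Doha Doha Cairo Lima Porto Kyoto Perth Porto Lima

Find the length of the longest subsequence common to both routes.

4

Taking Cairo [3,5], Lima [4,6], Kyoto [9,8], Perth [11,9] gives a common subsequence of length 4, and the DP table's final entry dp[12][11] is also 4, so no common subsequence is longer.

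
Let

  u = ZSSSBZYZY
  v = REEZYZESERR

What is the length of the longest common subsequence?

One common subsequence of length 3: Z [6,4]; then Y [7,5]; then Z [8,6], and the DP table's final entry dp[9][11] is also 3, so no common subsequence is longer.

3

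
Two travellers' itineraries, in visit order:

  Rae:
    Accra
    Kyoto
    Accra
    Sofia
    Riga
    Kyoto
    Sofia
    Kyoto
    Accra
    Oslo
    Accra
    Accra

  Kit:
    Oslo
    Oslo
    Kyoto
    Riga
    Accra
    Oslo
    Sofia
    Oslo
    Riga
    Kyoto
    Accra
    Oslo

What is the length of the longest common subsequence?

Taking Kyoto at Rae[2]=Kit[3], Accra at Rae[3]=Kit[5], Sofia at Rae[4]=Kit[7], Riga at Rae[5]=Kit[9], Kyoto at Rae[8]=Kit[10], Accra at Rae[9]=Kit[11], Oslo at Rae[10]=Kit[12] gives a common subsequence of length 7. dp[12][12] = 7 confirms this is the maximum.

7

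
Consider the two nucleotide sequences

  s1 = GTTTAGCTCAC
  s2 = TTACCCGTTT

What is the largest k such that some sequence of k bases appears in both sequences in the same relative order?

One common subsequence of length 6: T [3,1], T [4,2], A [5,3], C [7,4], C [9,5], C [11,6]. The LCS DP gives dp[11][10] = 6, so this is optimal.

6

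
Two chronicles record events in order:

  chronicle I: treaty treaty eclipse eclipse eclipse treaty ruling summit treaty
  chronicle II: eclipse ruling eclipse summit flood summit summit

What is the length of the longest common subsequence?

3

Pick eclipse at chronicle I[3]=chronicle II[1]; then eclipse at chronicle I[4]=chronicle II[3]; then summit at chronicle I[8]=chronicle II[7]; all 3 events appear in both, in order, and the DP table's final entry dp[9][7] is also 3, so no common subsequence is longer.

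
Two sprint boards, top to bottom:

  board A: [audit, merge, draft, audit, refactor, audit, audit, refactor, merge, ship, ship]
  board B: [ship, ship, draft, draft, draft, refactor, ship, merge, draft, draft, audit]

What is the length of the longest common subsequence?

Pick merge [2,8]; then draft [3,10]; then audit [7,11]; all 3 tasks appear in both, in order. The LCS DP gives dp[11][11] = 3, so this is optimal.

3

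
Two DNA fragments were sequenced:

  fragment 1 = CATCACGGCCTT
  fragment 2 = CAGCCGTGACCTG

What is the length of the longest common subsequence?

Taking C [1,1]; then A [2,2]; then C [4,4]; then C [6,5]; then G [7,6]; then G [8,8]; then C [9,10]; then C [10,11]; then T [11,12] gives a common subsequence of length 9. Since dp[12][13] = 9, nothing longer is possible.

9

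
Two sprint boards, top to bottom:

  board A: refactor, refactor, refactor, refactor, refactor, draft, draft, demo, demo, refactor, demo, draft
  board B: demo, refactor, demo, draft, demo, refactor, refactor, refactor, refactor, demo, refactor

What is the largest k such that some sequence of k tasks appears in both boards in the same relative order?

7

Pick refactor [1,2], refactor [2,6], refactor [3,7], refactor [4,8], refactor [5,9], demo [9,10], refactor [10,11]; all 7 tasks appear in both, in order. The LCS DP gives dp[12][11] = 7, so this is optimal.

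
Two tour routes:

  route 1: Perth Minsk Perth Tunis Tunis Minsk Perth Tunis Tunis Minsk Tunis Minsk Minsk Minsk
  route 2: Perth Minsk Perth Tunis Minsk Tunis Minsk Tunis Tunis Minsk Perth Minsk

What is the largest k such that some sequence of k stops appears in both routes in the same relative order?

10

One common subsequence of length 10: Perth at route 1[1]=route 2[1], Minsk at route 1[2]=route 2[2], Perth at route 1[3]=route 2[3], Tunis at route 1[4]=route 2[4], Tunis at route 1[5]=route 2[6], Minsk at route 1[6]=route 2[7], Tunis at route 1[8]=route 2[8], Tunis at route 1[9]=route 2[9], Minsk at route 1[10]=route 2[10], Minsk at route 1[14]=route 2[12]. The LCS DP gives dp[14][12] = 10, so this is optimal.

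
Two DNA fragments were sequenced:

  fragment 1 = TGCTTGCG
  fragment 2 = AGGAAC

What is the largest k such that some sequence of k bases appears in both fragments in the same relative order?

Let dp[i][j] be the LCS length of the first i bases of fragment 1 and the first j bases of fragment 2. dp[i][j] = dp[i-1][j-1]+1 when the i-th and j-th bases match, else max(dp[i-1][j], dp[i][j-1]).
    ·  A  G  G  A  A  C
 ·  0  0  0  0  0  0  0
 T  0  0  0  0  0  0  0
 G  0  0  1  1  1  1  1
 C  0  0  1  1  1  1  2
 T  0  0  1  1  1  1  2
 T  0  0  1  1  1  1  2
 G  0  0  1  2  2  2  2
 C  0  0  1  2  2  2  3
 G  0  0  1  2  2  2  3
dp[8][6] = 3. One LCS (by backtracking along matches): GGC.

3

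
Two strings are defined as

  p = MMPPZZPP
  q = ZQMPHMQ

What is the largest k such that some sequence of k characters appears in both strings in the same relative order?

Match M at p[1]=q[3] → M at p[2]=q[6] — 2 characters in the same relative order in both, and the DP table's final entry dp[8][7] is also 2, so no common subsequence is longer.

2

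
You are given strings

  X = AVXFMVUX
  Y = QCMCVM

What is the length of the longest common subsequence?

2

Match V at X[2]=Y[5]; then M at X[5]=Y[6] — 2 characters in the same relative order in both, and the DP table's final entry dp[8][6] is also 2, so no common subsequence is longer.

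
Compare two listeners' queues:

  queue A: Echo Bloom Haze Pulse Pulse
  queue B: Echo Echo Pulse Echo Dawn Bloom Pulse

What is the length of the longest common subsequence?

3

Taking Echo [1,4], Bloom [2,6], Pulse [5,7] gives a common subsequence of length 3, and the DP table's final entry dp[5][7] is also 3, so no common subsequence is longer.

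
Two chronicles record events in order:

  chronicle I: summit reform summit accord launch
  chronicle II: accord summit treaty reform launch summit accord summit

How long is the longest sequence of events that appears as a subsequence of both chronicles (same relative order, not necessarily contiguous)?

Pick summit (chronicle I #1, chronicle II #2), reform (chronicle I #2, chronicle II #4), summit (chronicle I #3, chronicle II #6), accord (chronicle I #4, chronicle II #7); all 4 events appear in both, in order, and the DP table's final entry dp[5][8] is also 4, so no common subsequence is longer.

4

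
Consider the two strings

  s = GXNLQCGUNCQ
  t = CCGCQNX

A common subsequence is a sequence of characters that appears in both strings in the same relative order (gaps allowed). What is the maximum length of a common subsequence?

4

Pick C (s #6, t #2), G (s #7, t #3), C (s #10, t #4), Q (s #11, t #5); all 4 characters appear in both, in order. dp[11][7] = 4 confirms this is the maximum.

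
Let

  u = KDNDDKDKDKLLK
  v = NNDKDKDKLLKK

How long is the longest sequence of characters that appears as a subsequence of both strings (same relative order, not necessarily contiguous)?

10

Match N [3,2] → D [5,3] → K [6,4] → D [7,5] → K [8,6] → D [9,7] → K [10,8] → L [11,9] → L [12,10] → K [13,12] — 10 characters in the same relative order in both. Since dp[13][12] = 10, nothing longer is possible.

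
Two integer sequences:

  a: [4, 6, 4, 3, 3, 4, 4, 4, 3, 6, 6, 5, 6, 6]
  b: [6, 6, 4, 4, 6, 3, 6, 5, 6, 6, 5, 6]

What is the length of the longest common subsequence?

One common subsequence of length 8: 6 at a[2]=b[2], then 4 at a[3]=b[3], then 4 at a[6]=b[4], then 3 at a[9]=b[6], then 6 at a[10]=b[9], then 6 at a[11]=b[10], then 5 at a[12]=b[11], then 6 at a[14]=b[12]. Since dp[14][12] = 8, nothing longer is possible.

8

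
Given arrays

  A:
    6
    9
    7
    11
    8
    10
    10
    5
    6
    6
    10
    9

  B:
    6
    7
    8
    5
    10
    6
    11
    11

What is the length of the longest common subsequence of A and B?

5

Let dp[i][j] be the LCS length of the first i values of A and the first j values of B. dp[i][j] = dp[i-1][j-1]+1 when the i-th and j-th values match, else max(dp[i-1][j], dp[i][j-1]).
    ·  6  7  8  5 10  6 11 11
 ·  0  0  0  0  0  0  0  0  0
 6  0  1  1  1  1  1  1  1  1
 9  0  1  1  1  1  1  1  1  1
 7  0  1  2  2  2  2  2  2  2
11  0  1  2  2  2  2  2  3  3
 8  0  1  2  3  3  3  3  3  3
10  0  1  2  3  3  4  4  4  4
10  0  1  2  3  3  4  4  4  4
 5  0  1  2  3  4  4  4  4  4
 6  0  1  2  3  4  4  5  5  5
 6  0  1  2  3  4  4  5  5  5
10  0  1  2  3  4  5  5  5  5
 9  0  1  2  3  4  5  5  5  5
dp[12][8] = 5. One LCS (by backtracking along matches): 6, 7, 8, 10, 6.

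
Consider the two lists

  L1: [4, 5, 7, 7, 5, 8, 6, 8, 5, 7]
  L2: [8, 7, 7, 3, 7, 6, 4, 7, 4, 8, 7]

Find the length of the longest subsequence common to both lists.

5

Taking 7 [3,3]; then 7 [4,5]; then 6 [7,6]; then 8 [8,10]; then 7 [10,11] gives a common subsequence of length 5. Since dp[10][11] = 5, nothing longer is possible.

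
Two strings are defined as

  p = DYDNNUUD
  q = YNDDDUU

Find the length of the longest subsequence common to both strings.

Match D [1,4], D [3,5], U [6,6], U [7,7] — 4 characters in the same relative order in both, and the DP table's final entry dp[8][7] is also 4, so no common subsequence is longer.

4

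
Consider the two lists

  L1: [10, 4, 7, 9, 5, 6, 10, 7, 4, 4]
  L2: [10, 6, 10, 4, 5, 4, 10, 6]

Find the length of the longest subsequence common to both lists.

5

Let dp[i][j] be the LCS length of the first i values of L1 and the first j values of L2. dp[i][j] = dp[i-1][j-1]+1 when the i-th and j-th values match, else max(dp[i-1][j], dp[i][j-1]).
    · 10  6 10  4  5  4 10  6
 ·  0  0  0  0  0  0  0  0  0
10  0  1  1  1  1  1  1  1  1
 4  0  1  1  1  2  2  2  2  2
 7  0  1  1  1  2  2  2  2  2
 9  0  1  1  1  2  2  2  2  2
 5  0  1  1  1  2  3  3  3  3
 6  0  1  2  2  2  3  3  3  4
10  0  1  2  3  3  3  3  4  4
 7  0  1  2  3  3  3  3  4  4
 4  0  1  2  3  4  4  4  4  4
 4  0  1  2  3  4  4  5  5  5
dp[10][8] = 5. One LCS (by backtracking along matches): 10, 6, 10, 4, 4.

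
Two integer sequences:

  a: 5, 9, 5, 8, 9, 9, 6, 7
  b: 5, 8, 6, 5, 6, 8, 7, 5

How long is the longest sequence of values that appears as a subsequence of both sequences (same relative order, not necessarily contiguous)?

4

Let dp[i][j] be the LCS length of the first i values of a and the first j values of b. dp[i][j] = dp[i-1][j-1]+1 when the i-th and j-th values match, else max(dp[i-1][j], dp[i][j-1]).
    ·  5  8  6  5  6  8  7  5
 ·  0  0  0  0  0  0  0  0  0
 5  0  1  1  1  1  1  1  1  1
 9  0  1  1  1  1  1  1  1  1
 5  0  1  1  1  2  2  2  2  2
 8  0  1  2  2  2  2  3  3  3
 9  0  1  2  2  2  2  3  3  3
 9  0  1  2  2  2  2  3  3  3
 6  0  1  2  3  3  3  3  3  3
 7  0  1  2  3  3  3  3  4  4
dp[8][8] = 4. One LCS (by backtracking along matches): 5, 5, 8, 7.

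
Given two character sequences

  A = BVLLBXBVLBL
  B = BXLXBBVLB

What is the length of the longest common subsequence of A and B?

7

Pick B [1,1], then L [3,3], then B [5,5], then B [7,6], then V [8,7], then L [9,8], then B [10,9]; all 7 characters appear in both, in order. The LCS DP gives dp[11][9] = 7, so this is optimal.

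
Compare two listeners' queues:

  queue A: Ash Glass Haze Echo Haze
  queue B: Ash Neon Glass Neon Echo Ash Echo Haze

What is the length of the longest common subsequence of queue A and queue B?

4

One common subsequence of length 4: Ash [1,1]; then Glass [2,3]; then Echo [4,7]; then Haze [5,8], and the DP table's final entry dp[5][8] is also 4, so no common subsequence is longer.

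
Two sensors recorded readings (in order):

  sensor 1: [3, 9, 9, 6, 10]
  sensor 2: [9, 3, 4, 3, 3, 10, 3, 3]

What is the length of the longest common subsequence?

One common subsequence of length 2: 3 at sensor 1[1]=sensor 2[5] → 10 at sensor 1[5]=sensor 2[6]. Since dp[5][8] = 2, nothing longer is possible.

2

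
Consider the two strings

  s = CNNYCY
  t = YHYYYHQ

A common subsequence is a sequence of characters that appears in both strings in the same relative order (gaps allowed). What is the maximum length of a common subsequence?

2

Let dp[i][j] be the LCS length of the first i characters of s and the first j characters of t. dp[i][j] = dp[i-1][j-1]+1 when the i-th and j-th characters match, else max(dp[i-1][j], dp[i][j-1]).
    ·  Y  H  Y  Y  Y  H  Q
 ·  0  0  0  0  0  0  0  0
 C  0  0  0  0  0  0  0  0
 N  0  0  0  0  0  0  0  0
 N  0  0  0  0  0  0  0  0
 Y  0  1  1  1  1  1  1  1
 C  0  1  1  1  1  1  1  1
 Y  0  1  1  2  2  2  2  2
dp[6][7] = 2. One LCS (by backtracking along matches): YY.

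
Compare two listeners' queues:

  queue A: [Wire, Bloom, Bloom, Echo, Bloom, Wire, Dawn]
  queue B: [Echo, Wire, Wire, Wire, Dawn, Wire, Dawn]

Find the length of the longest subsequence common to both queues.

Pick Wire [1,4], Wire [6,6], Dawn [7,7]; all 3 songs appear in both, in order. dp[7][7] = 3 confirms this is the maximum.

3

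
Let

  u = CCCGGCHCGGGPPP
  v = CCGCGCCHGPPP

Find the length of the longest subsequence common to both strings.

10

Taking C [1,1], C [2,2], C [3,4], G [4,5], C [6,7], H [7,8], G [11,9], P [12,10], P [13,11], P [14,12] gives a common subsequence of length 10. The LCS DP gives dp[14][12] = 10, so this is optimal.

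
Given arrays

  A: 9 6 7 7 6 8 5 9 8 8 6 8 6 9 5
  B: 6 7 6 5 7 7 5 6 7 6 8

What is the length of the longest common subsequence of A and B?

6

Taking 6 (A #2, B #3) → 7 (A #3, B #5) → 7 (A #4, B #6) → 6 (A #5, B #8) → 6 (A #11, B #10) → 8 (A #12, B #11) gives a common subsequence of length 6. Since dp[15][11] = 6, nothing longer is possible.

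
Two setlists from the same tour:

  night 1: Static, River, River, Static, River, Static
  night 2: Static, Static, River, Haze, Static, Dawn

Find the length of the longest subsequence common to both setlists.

Taking Static [1,1], then Static [4,2], then River [5,3], then Static [6,5] gives a common subsequence of length 4. dp[6][6] = 4 confirms this is the maximum.

4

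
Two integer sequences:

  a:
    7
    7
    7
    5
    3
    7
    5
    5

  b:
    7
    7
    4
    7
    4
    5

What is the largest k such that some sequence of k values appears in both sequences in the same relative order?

4

Let dp[i][j] be the LCS length of the first i values of a and the first j values of b. dp[i][j] = dp[i-1][j-1]+1 when the i-th and j-th values match, else max(dp[i-1][j], dp[i][j-1]).
    ·  7  7  4  7  4  5
 ·  0  0  0  0  0  0  0
 7  0  1  1  1  1  1  1
 7  0  1  2  2  2  2  2
 7  0  1  2  2  3  3  3
 5  0  1  2  2  3  3  4
 3  0  1  2  2  3  3  4
 7  0  1  2  2  3  3  4
 5  0  1  2  2  3  3  4
 5  0  1  2  2  3  3  4
dp[8][6] = 4. One LCS (by backtracking along matches): 7, 7, 7, 5.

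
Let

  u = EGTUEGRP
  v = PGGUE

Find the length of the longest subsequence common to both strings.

3

Match G at u[2]=v[3], then U at u[4]=v[4], then E at u[5]=v[5] — 3 characters in the same relative order in both. dp[8][5] = 3 confirms this is the maximum.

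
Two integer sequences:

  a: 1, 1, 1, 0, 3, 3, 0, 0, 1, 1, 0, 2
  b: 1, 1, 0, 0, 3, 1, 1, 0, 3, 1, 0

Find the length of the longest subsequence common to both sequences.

Pick 1 at a[1]=b[2], 1 at a[2]=b[6], 1 at a[3]=b[7], 0 at a[4]=b[8], 3 at a[6]=b[9], 1 at a[10]=b[10], 0 at a[11]=b[11]; all 7 values appear in both, in order. dp[12][11] = 7 confirms this is the maximum.

7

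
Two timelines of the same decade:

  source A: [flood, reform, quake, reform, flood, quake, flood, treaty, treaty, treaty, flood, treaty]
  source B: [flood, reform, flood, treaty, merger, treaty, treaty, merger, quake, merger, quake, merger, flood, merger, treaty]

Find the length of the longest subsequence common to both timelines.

Pick flood at source A[1]=source B[1], reform at source A[4]=source B[2], flood at source A[7]=source B[3], treaty at source A[8]=source B[4], treaty at source A[9]=source B[6], treaty at source A[10]=source B[7], flood at source A[11]=source B[13], treaty at source A[12]=source B[15]; all 8 events appear in both, in order. Since dp[12][15] = 8, nothing longer is possible.

8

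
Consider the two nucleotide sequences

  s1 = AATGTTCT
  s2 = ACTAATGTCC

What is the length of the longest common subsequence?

6

One common subsequence of length 6: A (s1 #1, s2 #4), A (s1 #2, s2 #5), T (s1 #3, s2 #6), G (s1 #4, s2 #7), T (s1 #5, s2 #8), C (s1 #7, s2 #10). dp[8][10] = 6 confirms this is the maximum.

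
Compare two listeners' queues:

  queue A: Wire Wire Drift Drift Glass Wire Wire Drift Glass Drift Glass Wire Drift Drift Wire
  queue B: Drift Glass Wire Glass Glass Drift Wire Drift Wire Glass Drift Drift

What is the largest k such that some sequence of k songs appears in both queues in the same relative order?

8

Pick Drift [4,1] → Glass [5,2] → Wire [6,3] → Wire [7,7] → Drift [8,8] → Glass [11,10] → Drift [13,11] → Drift [14,12]; all 8 songs appear in both, in order, and the DP table's final entry dp[15][12] is also 8, so no common subsequence is longer.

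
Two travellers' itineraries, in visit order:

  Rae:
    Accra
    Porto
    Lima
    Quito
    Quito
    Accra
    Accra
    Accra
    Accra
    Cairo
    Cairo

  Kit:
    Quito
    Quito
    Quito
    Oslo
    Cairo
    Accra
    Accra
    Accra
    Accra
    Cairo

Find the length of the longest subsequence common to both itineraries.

Taking Quito at Rae[4]=Kit[2], Quito at Rae[5]=Kit[3], Accra at Rae[6]=Kit[6], Accra at Rae[7]=Kit[7], Accra at Rae[8]=Kit[8], Accra at Rae[9]=Kit[9], Cairo at Rae[11]=Kit[10] gives a common subsequence of length 7. Since dp[11][10] = 7, nothing longer is possible.

7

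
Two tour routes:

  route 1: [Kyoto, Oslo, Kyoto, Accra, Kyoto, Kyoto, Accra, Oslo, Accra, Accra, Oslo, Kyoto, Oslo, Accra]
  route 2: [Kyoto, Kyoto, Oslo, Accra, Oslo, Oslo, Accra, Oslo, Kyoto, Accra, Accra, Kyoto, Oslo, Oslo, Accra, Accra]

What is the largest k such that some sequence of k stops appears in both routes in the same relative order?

10

Match Kyoto at route 1[1]=route 2[2], Oslo at route 1[2]=route 2[3], Accra at route 1[4]=route 2[4], Accra at route 1[7]=route 2[7], Oslo at route 1[8]=route 2[8], Accra at route 1[9]=route 2[10], Accra at route 1[10]=route 2[11], Oslo at route 1[11]=route 2[13], Oslo at route 1[13]=route 2[14], Accra at route 1[14]=route 2[16] — 10 stops in the same relative order in both. dp[14][16] = 10 confirms this is the maximum.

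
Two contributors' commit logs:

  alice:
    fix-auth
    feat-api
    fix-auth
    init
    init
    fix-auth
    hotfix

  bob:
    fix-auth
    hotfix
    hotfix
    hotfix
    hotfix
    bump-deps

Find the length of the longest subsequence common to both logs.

Match fix-auth at alice[1]=bob[1]; then hotfix at alice[7]=bob[5] — 2 commits in the same relative order in both. dp[7][6] = 2 confirms this is the maximum.

2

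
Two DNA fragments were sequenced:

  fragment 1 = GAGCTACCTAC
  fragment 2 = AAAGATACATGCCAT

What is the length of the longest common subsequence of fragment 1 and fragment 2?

One common subsequence of length 7: G [1,4]; then A [2,7]; then C [4,8]; then T [5,10]; then C [7,12]; then C [8,13]; then T [9,15]. dp[11][15] = 7 confirms this is the maximum.

7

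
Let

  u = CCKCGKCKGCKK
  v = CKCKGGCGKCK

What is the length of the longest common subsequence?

Match C [1,1]; then C [2,3]; then K [3,4]; then C [4,7]; then G [5,8]; then K [8,9]; then C [10,10]; then K [12,11] — 8 characters in the same relative order in both, and the DP table's final entry dp[12][11] is also 8, so no common subsequence is longer.

8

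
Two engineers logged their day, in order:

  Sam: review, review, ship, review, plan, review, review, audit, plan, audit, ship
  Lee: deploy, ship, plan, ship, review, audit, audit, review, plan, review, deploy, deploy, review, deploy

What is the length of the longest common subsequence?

5

One common subsequence of length 5: review (Sam #1, Lee #5), review (Sam #4, Lee #8), plan (Sam #5, Lee #9), review (Sam #6, Lee #10), review (Sam #7, Lee #13), and the DP table's final entry dp[11][14] is also 5, so no common subsequence is longer.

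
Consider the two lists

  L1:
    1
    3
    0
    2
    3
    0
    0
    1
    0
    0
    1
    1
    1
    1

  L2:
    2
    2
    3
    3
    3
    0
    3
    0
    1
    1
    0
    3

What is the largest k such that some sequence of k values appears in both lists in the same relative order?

6

Match 3 at L1[2]=L2[5], then 0 at L1[3]=L2[6], then 3 at L1[5]=L2[7], then 0 at L1[6]=L2[8], then 1 at L1[8]=L2[10], then 0 at L1[9]=L2[11] — 6 values in the same relative order in both. Since dp[14][12] = 6, nothing longer is possible.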